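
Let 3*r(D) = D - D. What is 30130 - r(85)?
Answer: 30130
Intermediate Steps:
r(D) = 0 (r(D) = (D - D)/3 = (⅓)*0 = 0)
30130 - r(85) = 30130 - 1*0 = 30130 + 0 = 30130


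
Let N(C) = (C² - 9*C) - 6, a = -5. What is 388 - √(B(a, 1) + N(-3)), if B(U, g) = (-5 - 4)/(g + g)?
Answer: 388 - √102/2 ≈ 382.95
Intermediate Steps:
B(U, g) = -9/(2*g) (B(U, g) = -9*1/(2*g) = -9/(2*g))
N(C) = -6 + C² - 9*C
388 - √(B(a, 1) + N(-3)) = 388 - √(-9/2/1 + (-6 + (-3)² - 9*(-3))) = 388 - √(-9/2*1 + (-6 + 9 + 27)) = 388 - √(-9/2 + 30) = 388 - √(51/2) = 388 - √102/2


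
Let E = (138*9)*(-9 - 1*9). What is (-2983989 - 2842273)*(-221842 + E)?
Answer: 1422761527876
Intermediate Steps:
E = -22356 (E = 1242*(-9 - 9) = 1242*(-18) = -22356)
(-2983989 - 2842273)*(-221842 + E) = (-2983989 - 2842273)*(-221842 - 22356) = -5826262*(-244198) = 1422761527876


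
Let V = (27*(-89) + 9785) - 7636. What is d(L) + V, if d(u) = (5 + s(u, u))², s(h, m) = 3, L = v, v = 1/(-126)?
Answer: -190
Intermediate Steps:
v = -1/126 ≈ -0.0079365
L = -1/126 ≈ -0.0079365
d(u) = 64 (d(u) = (5 + 3)² = 8² = 64)
V = -254 (V = (-2403 + 9785) - 7636 = 7382 - 7636 = -254)
d(L) + V = 64 - 254 = -190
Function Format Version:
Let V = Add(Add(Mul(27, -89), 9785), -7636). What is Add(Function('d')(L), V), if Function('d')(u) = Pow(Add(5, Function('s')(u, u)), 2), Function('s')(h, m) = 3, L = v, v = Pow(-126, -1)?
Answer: -190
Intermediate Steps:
v = Rational(-1, 126) ≈ -0.0079365
L = Rational(-1, 126) ≈ -0.0079365
Function('d')(u) = 64 (Function('d')(u) = Pow(Add(5, 3), 2) = Pow(8, 2) = 64)
V = -254 (V = Add(Add(-2403, 9785), -7636) = Add(7382, -7636) = -254)
Add(Function('d')(L), V) = Add(64, -254) = -190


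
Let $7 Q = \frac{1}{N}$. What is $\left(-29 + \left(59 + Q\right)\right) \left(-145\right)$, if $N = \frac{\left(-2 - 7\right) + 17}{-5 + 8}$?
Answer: $- \frac{244035}{56} \approx -4357.8$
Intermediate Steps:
$N = \frac{8}{3}$ ($N = \frac{\left(-2 - 7\right) + 17}{3} = \left(-9 + 17\right) \frac{1}{3} = 8 \cdot \frac{1}{3} = \frac{8}{3} \approx 2.6667$)
$Q = \frac{3}{56}$ ($Q = \frac{1}{7 \cdot \frac{8}{3}} = \frac{1}{7} \cdot \frac{3}{8} = \frac{3}{56} \approx 0.053571$)
$\left(-29 + \left(59 + Q\right)\right) \left(-145\right) = \left(-29 + \left(59 + \frac{3}{56}\right)\right) \left(-145\right) = \left(-29 + \frac{3307}{56}\right) \left(-145\right) = \frac{1683}{56} \left(-145\right) = - \frac{244035}{56}$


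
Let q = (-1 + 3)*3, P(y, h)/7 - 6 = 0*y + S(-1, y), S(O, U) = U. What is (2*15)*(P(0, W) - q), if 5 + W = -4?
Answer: 1080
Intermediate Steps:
W = -9 (W = -5 - 4 = -9)
P(y, h) = 42 + 7*y (P(y, h) = 42 + 7*(0*y + y) = 42 + 7*(0 + y) = 42 + 7*y)
q = 6 (q = 2*3 = 6)
(2*15)*(P(0, W) - q) = (2*15)*((42 + 7*0) - 1*6) = 30*((42 + 0) - 6) = 30*(42 - 6) = 30*36 = 1080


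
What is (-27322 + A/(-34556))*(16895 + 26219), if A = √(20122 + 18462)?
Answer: -1177960708 - 21557*√9646/8639 ≈ -1.1780e+9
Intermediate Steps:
A = 2*√9646 (A = √38584 = 2*√9646 ≈ 196.43)
(-27322 + A/(-34556))*(16895 + 26219) = (-27322 + (2*√9646)/(-34556))*(16895 + 26219) = (-27322 + (2*√9646)*(-1/34556))*43114 = (-27322 - √9646/17278)*43114 = -1177960708 - 21557*√9646/8639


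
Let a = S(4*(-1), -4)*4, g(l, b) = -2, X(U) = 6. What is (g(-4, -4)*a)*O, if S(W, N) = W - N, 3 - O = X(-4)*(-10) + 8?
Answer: 0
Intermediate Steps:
O = 55 (O = 3 - (6*(-10) + 8) = 3 - (-60 + 8) = 3 - 1*(-52) = 3 + 52 = 55)
a = 0 (a = (4*(-1) - 1*(-4))*4 = (-4 + 4)*4 = 0*4 = 0)
(g(-4, -4)*a)*O = -2*0*55 = 0*55 = 0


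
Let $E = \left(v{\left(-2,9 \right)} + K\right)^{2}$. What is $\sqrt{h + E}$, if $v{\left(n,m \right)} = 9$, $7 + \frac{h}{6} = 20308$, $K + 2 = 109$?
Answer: $\sqrt{135262} \approx 367.78$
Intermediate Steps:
$K = 107$ ($K = -2 + 109 = 107$)
$h = 121806$ ($h = -42 + 6 \cdot 20308 = -42 + 121848 = 121806$)
$E = 13456$ ($E = \left(9 + 107\right)^{2} = 116^{2} = 13456$)
$\sqrt{h + E} = \sqrt{121806 + 13456} = \sqrt{135262}$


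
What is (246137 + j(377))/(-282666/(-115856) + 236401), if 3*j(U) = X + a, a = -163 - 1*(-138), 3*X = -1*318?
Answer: 42767083840/41083135383 ≈ 1.0410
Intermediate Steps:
X = -106 (X = (-1*318)/3 = (⅓)*(-318) = -106)
a = -25 (a = -163 + 138 = -25)
j(U) = -131/3 (j(U) = (-106 - 25)/3 = (⅓)*(-131) = -131/3)
(246137 + j(377))/(-282666/(-115856) + 236401) = (246137 - 131/3)/(-282666/(-115856) + 236401) = 738280/(3*(-282666*(-1/115856) + 236401)) = 738280/(3*(141333/57928 + 236401)) = 738280/(3*(13694378461/57928)) = (738280/3)*(57928/13694378461) = 42767083840/41083135383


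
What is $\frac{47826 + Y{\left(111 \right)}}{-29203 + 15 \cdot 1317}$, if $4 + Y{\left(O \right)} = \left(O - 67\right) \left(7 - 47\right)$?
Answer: $- \frac{23031}{4724} \approx -4.8753$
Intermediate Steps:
$Y{\left(O \right)} = 2676 - 40 O$ ($Y{\left(O \right)} = -4 + \left(O - 67\right) \left(7 - 47\right) = -4 + \left(-67 + O\right) \left(-40\right) = -4 - \left(-2680 + 40 O\right) = 2676 - 40 O$)
$\frac{47826 + Y{\left(111 \right)}}{-29203 + 15 \cdot 1317} = \frac{47826 + \left(2676 - 4440\right)}{-29203 + 15 \cdot 1317} = \frac{47826 + \left(2676 - 4440\right)}{-29203 + 19755} = \frac{47826 - 1764}{-9448} = 46062 \left(- \frac{1}{9448}\right) = - \frac{23031}{4724}$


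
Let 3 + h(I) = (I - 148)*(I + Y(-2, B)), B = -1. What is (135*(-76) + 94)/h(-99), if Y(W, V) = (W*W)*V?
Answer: -221/553 ≈ -0.39964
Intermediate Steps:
Y(W, V) = V*W² (Y(W, V) = W²*V = V*W²)
h(I) = -3 + (-148 + I)*(-4 + I) (h(I) = -3 + (I - 148)*(I - 1*(-2)²) = -3 + (-148 + I)*(I - 1*4) = -3 + (-148 + I)*(I - 4) = -3 + (-148 + I)*(-4 + I))
(135*(-76) + 94)/h(-99) = (135*(-76) + 94)/(589 + (-99)² - 152*(-99)) = (-10260 + 94)/(589 + 9801 + 15048) = -10166/25438 = -10166*1/25438 = -221/553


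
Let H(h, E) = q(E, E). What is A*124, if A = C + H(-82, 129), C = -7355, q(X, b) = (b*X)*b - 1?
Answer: 265277292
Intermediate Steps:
q(X, b) = -1 + X*b² (q(X, b) = (X*b)*b - 1 = X*b² - 1 = -1 + X*b²)
H(h, E) = -1 + E³ (H(h, E) = -1 + E*E² = -1 + E³)
A = 2139333 (A = -7355 + (-1 + 129³) = -7355 + (-1 + 2146689) = -7355 + 2146688 = 2139333)
A*124 = 2139333*124 = 265277292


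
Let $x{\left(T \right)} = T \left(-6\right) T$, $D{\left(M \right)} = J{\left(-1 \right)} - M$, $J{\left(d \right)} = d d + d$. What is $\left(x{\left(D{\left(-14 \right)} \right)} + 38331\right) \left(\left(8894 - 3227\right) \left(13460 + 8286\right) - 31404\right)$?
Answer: $4577614078590$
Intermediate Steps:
$J{\left(d \right)} = d + d^{2}$ ($J{\left(d \right)} = d^{2} + d = d + d^{2}$)
$D{\left(M \right)} = - M$ ($D{\left(M \right)} = - (1 - 1) - M = \left(-1\right) 0 - M = 0 - M = - M$)
$x{\left(T \right)} = - 6 T^{2}$ ($x{\left(T \right)} = - 6 T T = - 6 T^{2}$)
$\left(x{\left(D{\left(-14 \right)} \right)} + 38331\right) \left(\left(8894 - 3227\right) \left(13460 + 8286\right) - 31404\right) = \left(- 6 \left(\left(-1\right) \left(-14\right)\right)^{2} + 38331\right) \left(\left(8894 - 3227\right) \left(13460 + 8286\right) - 31404\right) = \left(- 6 \cdot 14^{2} + 38331\right) \left(5667 \cdot 21746 - 31404\right) = \left(\left(-6\right) 196 + 38331\right) \left(123234582 - 31404\right) = \left(-1176 + 38331\right) 123203178 = 37155 \cdot 123203178 = 4577614078590$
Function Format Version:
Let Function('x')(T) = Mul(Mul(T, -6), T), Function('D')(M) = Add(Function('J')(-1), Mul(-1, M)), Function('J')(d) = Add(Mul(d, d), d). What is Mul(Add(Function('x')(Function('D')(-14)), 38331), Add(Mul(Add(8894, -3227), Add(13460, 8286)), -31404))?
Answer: 4577614078590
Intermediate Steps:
Function('J')(d) = Add(d, Pow(d, 2)) (Function('J')(d) = Add(Pow(d, 2), d) = Add(d, Pow(d, 2)))
Function('D')(M) = Mul(-1, M) (Function('D')(M) = Add(Mul(-1, Add(1, -1)), Mul(-1, M)) = Add(Mul(-1, 0), Mul(-1, M)) = Add(0, Mul(-1, M)) = Mul(-1, M))
Function('x')(T) = Mul(-6, Pow(T, 2)) (Function('x')(T) = Mul(Mul(-6, T), T) = Mul(-6, Pow(T, 2)))
Mul(Add(Function('x')(Function('D')(-14)), 38331), Add(Mul(Add(8894, -3227), Add(13460, 8286)), -31404)) = Mul(Add(Mul(-6, Pow(Mul(-1, -14), 2)), 38331), Add(Mul(Add(8894, -3227), Add(13460, 8286)), -31404)) = Mul(Add(Mul(-6, Pow(14, 2)), 38331), Add(Mul(5667, 21746), -31404)) = Mul(Add(Mul(-6, 196), 38331), Add(123234582, -31404)) = Mul(Add(-1176, 38331), 123203178) = Mul(37155, 123203178) = 4577614078590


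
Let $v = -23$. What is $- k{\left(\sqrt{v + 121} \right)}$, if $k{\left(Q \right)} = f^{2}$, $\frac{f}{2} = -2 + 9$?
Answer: $-196$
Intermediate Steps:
$f = 14$ ($f = 2 \left(-2 + 9\right) = 2 \cdot 7 = 14$)
$k{\left(Q \right)} = 196$ ($k{\left(Q \right)} = 14^{2} = 196$)
$- k{\left(\sqrt{v + 121} \right)} = \left(-1\right) 196 = -196$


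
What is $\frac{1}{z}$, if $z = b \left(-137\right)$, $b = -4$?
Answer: $\frac{1}{548} \approx 0.0018248$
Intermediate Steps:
$z = 548$ ($z = \left(-4\right) \left(-137\right) = 548$)
$\frac{1}{z} = \frac{1}{548}$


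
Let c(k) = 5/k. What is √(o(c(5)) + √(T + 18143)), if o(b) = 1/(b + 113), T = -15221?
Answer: √(114 + 12996*√2922)/114 ≈ 7.3528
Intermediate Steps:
o(b) = 1/(113 + b)
√(o(c(5)) + √(T + 18143)) = √(1/(113 + 5/5) + √(-15221 + 18143)) = √(1/(113 + 5*(⅕)) + √2922) = √(1/(113 + 1) + √2922) = √(1/114 + √2922)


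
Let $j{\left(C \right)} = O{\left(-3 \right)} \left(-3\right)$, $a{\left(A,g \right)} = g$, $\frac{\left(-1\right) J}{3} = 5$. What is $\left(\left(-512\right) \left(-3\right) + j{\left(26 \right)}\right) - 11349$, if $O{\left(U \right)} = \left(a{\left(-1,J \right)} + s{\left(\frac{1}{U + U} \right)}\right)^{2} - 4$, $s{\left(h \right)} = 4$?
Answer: $-10164$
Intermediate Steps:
$J = -15$ ($J = \left(-3\right) 5 = -15$)
$O{\left(U \right)} = 117$ ($O{\left(U \right)} = \left(-15 + 4\right)^{2} - 4 = \left(-11\right)^{2} - 4 = 121 - 4 = 117$)
$j{\left(C \right)} = -351$ ($j{\left(C \right)} = 117 \left(-3\right) = -351$)
$\left(\left(-512\right) \left(-3\right) + j{\left(26 \right)}\right) - 11349 = \left(\left(-512\right) \left(-3\right) - 351\right) - 11349 = \left(1536 - 351\right) - 11349 = 1185 - 11349 = -10164$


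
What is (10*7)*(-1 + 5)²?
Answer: 1120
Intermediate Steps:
(10*7)*(-1 + 5)² = 70*4² = 70*16 = 1120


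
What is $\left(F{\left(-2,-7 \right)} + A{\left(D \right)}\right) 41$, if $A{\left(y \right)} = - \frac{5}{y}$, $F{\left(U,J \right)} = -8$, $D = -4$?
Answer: $- \frac{1107}{4} \approx -276.75$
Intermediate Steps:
$\left(F{\left(-2,-7 \right)} + A{\left(D \right)}\right) 41 = \left(-8 - \frac{5}{-4}\right) 41 = \left(-8 - - \frac{5}{4}\right) 41 = \left(-8 + \frac{5}{4}\right) 41 = \left(- \frac{27}{4}\right) 41 = - \frac{1107}{4}$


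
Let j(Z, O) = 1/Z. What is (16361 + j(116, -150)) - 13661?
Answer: 313201/116 ≈ 2700.0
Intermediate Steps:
(16361 + j(116, -150)) - 13661 = (16361 + 1/116) - 13661 = 1897877/116 - 13661 = 313201/116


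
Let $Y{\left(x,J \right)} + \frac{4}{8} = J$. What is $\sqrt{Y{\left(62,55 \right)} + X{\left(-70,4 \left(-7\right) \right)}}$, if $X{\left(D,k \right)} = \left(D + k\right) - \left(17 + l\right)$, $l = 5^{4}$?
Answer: $\frac{i \sqrt{2742}}{2} \approx 26.182 i$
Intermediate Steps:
$Y{\left(x,J \right)} = - \frac{1}{2} + J$
$l = 625$
$X{\left(D,k \right)} = -642 + D + k$ ($X{\left(D,k \right)} = \left(D + k\right) - 642 = -642 + D + k$)
$\sqrt{Y{\left(62,55 \right)} + X{\left(-70,4 \left(-7\right) \right)}} = \sqrt{\left(- \frac{1}{2} + 55\right) - 740} = \sqrt{\frac{109}{2} - 740} = \sqrt{- \frac{1371}{2}} = \frac{i \sqrt{2742}}{2}$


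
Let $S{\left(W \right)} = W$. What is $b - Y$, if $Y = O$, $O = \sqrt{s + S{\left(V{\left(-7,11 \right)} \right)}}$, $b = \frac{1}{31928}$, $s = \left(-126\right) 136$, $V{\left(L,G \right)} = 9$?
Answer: $\frac{1}{31928} - 3 i \sqrt{1903} \approx 3.132 \cdot 10^{-5} - 130.87 i$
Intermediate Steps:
$s = -17136$
$b = \frac{1}{31928} \approx 3.132 \cdot 10^{-5}$
$O = 3 i \sqrt{1903}$ ($O = \sqrt{-17136 + 9} = \sqrt{-17127} = 3 i \sqrt{1903} \approx 130.87 i$)
$Y = 3 i \sqrt{1903} \approx 130.87 i$
$b - Y = \frac{1}{31928} - 3 i \sqrt{1903}$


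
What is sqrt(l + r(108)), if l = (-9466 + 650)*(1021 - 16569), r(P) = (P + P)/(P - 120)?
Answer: 5*sqrt(5482846) ≈ 11708.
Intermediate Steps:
r(P) = 2*P/(-120 + P) (r(P) = (2*P)/(-120 + P) = 2*P/(-120 + P))
l = 137071168 (l = -8816*(-15548) = 137071168)
sqrt(l + r(108)) = sqrt(137071168 + 2*108/(-120 + 108)) = sqrt(137071168 + 2*108/(-12)) = sqrt(137071168 + 2*108*(-1/12)) = sqrt(137071168 - 18) = sqrt(137071150) = 5*sqrt(5482846)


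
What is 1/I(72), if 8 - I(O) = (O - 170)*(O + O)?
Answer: 1/14120 ≈ 7.0821e-5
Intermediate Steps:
I(O) = 8 - 2*O*(-170 + O) (I(O) = 8 - (O - 170)*(O + O) = 8 - (-170 + O)*2*O = 8 - 2*O*(-170 + O))
1/I(72) = 1/(8 - 2*72² + 340*72) = 1/(8 - 2*5184 + 24480) = 1/(8 - 10368 + 24480) = 1/14120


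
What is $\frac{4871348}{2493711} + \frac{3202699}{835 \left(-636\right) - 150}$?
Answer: $- \frac{1799632318303}{441561406770} \approx -4.0756$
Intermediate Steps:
$\frac{4871348}{2493711} + \frac{3202699}{835 \left(-636\right) - 150} = 4871348 \cdot \frac{1}{2493711} + \frac{3202699}{-531060 - 150} = \frac{4871348}{2493711} + \frac{3202699}{-531210} = \frac{4871348}{2493711} + 3202699 \left(- \frac{1}{531210}\right) = \frac{4871348}{2493711} - \frac{3202699}{531210} = - \frac{1799632318303}{441561406770}$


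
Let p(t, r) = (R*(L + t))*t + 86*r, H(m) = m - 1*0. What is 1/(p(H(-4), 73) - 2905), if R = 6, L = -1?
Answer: 1/3493 ≈ 0.00028629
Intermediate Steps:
H(m) = m (H(m) = m + 0 = m)
p(t, r) = 86*r + t*(-6 + 6*t) (p(t, r) = (6*(-1 + t))*t + 86*r = (-6 + 6*t)*t + 86*r = t*(-6 + 6*t) + 86*r = 86*r + t*(-6 + 6*t))
1/(p(H(-4), 73) - 2905) = 1/((-6*(-4) + 6*(-4)² + 86*73) - 2905) = 1/((24 + 6*16 + 6278) - 2905) = 1/((24 + 96 + 6278) - 2905) = 1/(6398 - 2905) = 1/3493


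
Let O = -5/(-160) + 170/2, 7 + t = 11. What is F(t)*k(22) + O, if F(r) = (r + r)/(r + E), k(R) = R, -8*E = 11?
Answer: 102197/672 ≈ 152.08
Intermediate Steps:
E = -11/8 (E = -⅛*11 = -11/8 ≈ -1.3750)
t = 4 (t = -7 + 11 = 4)
O = 2721/32 (O = -5*(-1/160) + 170*(½) = 1/32 + 85 = 2721/32 ≈ 85.031)
F(r) = 2*r/(-11/8 + r) (F(r) = (r + r)/(r - 11/8) = (2*r)/(-11/8 + r) = 2*r/(-11/8 + r))
F(t)*k(22) + O = (16*4/(-11 + 8*4))*22 + 2721/32 = (16*4/(-11 + 32))*22 + 2721/32 = (16*4/21)*22 + 2721/32 = (16*4*(1/21))*22 + 2721/32 = (64/21)*22 + 2721/32 = 1408/21 + 2721/32 = 102197/672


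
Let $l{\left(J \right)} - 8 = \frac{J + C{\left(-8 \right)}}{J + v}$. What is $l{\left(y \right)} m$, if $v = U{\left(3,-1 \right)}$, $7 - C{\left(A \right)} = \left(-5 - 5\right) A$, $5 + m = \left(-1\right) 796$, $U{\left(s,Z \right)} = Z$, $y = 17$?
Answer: $- \frac{7209}{2} \approx -3604.5$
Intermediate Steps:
$m = -801$ ($m = -5 - 796 = -801$)
$C{\left(A \right)} = 7 + 10 A$ ($C{\left(A \right)} = 7 - \left(-5 - 5\right) A = 7 - - 10 A = 7 + 10 A$)
$v = -1$
$l{\left(J \right)} = 8 + \frac{-73 + J}{-1 + J}$ ($l{\left(J \right)} = 8 + \frac{J + \left(7 + 10 \left(-8\right)\right)}{J - 1} = 8 + \frac{J + \left(7 - 80\right)}{-1 + J} = 8 + \frac{J - 73}{-1 + J} = 8 + \frac{-73 + J}{-1 + J}$)
$l{\left(y \right)} m = \frac{9 \left(-9 + 17\right)}{-1 + 17} \left(-801\right) = 9 \cdot \frac{1}{16} \cdot 8 \left(-801\right) = \frac{9}{2} \left(-801\right) = - \frac{7209}{2}$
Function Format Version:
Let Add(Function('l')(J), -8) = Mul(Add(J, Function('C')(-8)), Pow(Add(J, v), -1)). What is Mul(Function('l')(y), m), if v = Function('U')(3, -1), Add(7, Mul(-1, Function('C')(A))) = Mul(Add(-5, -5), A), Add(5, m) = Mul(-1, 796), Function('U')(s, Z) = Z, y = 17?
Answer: Rational(-7209, 2) ≈ -3604.5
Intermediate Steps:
m = -801 (m = Add(-5, Mul(-1, 796)) = Add(-5, -796) = -801)
Function('C')(A) = Add(7, Mul(10, A)) (Function('C')(A) = Add(7, Mul(-1, Mul(Add(-5, -5), A))) = Add(7, Mul(-1, Mul(-10, A))) = Add(7, Mul(10, A)))
v = -1
Function('l')(J) = Add(8, Mul(Pow(Add(-1, J), -1), Add(-73, J))) (Function('l')(J) = Add(8, Mul(Add(J, Add(7, Mul(10, -8))), Pow(Add(J, -1), -1))) = Add(8, Mul(Add(J, Add(7, -80)), Pow(Add(-1, J), -1))) = Add(8, Mul(Add(J, -73), Pow(Add(-1, J), -1))) = Add(8, Mul(Add(-73, J), Pow(Add(-1, J), -1))) = Add(8, Mul(Pow(Add(-1, J), -1), Add(-73, J))))
Mul(Function('l')(y), m) = Mul(Mul(9, Pow(Add(-1, 17), -1), Add(-9, 17)), -801) = Mul(Mul(9, Pow(16, -1), 8), -801) = Mul(Mul(9, Rational(1, 16), 8), -801) = Mul(Rational(9, 2), -801) = Rational(-7209, 2)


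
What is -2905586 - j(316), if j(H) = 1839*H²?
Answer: -186540770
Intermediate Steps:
-2905586 - j(316) = -2905586 - 1839*316² = -2905586 - 1839*99856 = -2905586 - 1*183635184 = -2905586 - 183635184 = -186540770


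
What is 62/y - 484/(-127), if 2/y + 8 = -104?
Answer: -440460/127 ≈ -3468.2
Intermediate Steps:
y = -1/56 (y = 2/(-8 - 104) = 2/(-112) = 2*(-1/112) = -1/56 ≈ -0.017857)
62/y - 484/(-127) = 62/(-1/56) - 484/(-127) = 62*(-56) - 484*(-1/127) = -3472 + 484/127 = -440460/127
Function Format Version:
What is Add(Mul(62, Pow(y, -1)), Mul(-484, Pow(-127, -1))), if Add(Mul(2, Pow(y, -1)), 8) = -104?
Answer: Rational(-440460, 127) ≈ -3468.2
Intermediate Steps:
y = Rational(-1, 56) (y = Mul(2, Pow(Add(-8, -104), -1)) = Mul(2, Pow(-112, -1)) = Mul(2, Rational(-1, 112)) = Rational(-1, 56) ≈ -0.017857)
Add(Mul(62, Pow(y, -1)), Mul(-484, Pow(-127, -1))) = Add(Mul(62, Pow(Rational(-1, 56), -1)), Mul(-484, Pow(-127, -1))) = Add(Mul(62, -56), Mul(-484, Rational(-1, 127))) = Add(-3472, Rational(484, 127)) = Rational(-440460, 127)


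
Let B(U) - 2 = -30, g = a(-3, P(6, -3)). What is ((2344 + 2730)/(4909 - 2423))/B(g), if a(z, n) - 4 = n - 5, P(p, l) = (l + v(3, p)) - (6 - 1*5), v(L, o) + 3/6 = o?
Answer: -2537/34804 ≈ -0.072894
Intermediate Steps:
v(L, o) = -½ + o
P(p, l) = -3/2 + l + p (P(p, l) = (l + (-½ + p)) - (6 - 1*5) = (-½ + l + p) - (6 - 5) = (-½ + l + p) - 1*1 = (-½ + l + p) - 1 = -3/2 + l + p)
a(z, n) = -1 + n (a(z, n) = 4 + (n - 5) = 4 + (-5 + n) = -1 + n)
g = ½ (g = -1 + (-3/2 - 3 + 6) = -1 + 3/2 = ½ ≈ 0.50000)
B(U) = -28 (B(U) = 2 - 30 = -28)
((2344 + 2730)/(4909 - 2423))/B(g) = ((2344 + 2730)/(4909 - 2423))/(-28) = (5074/2486)*(-1/28) = (5074*(1/2486))*(-1/28) = (2537/1243)*(-1/28) = -2537/34804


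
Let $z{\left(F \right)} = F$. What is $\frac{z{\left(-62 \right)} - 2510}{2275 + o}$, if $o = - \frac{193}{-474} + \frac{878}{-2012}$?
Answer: $- \frac{306610692}{271201543} \approx -1.1306$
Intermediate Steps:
$o = - \frac{3482}{119211}$ ($o = \left(-193\right) \left(- \frac{1}{474}\right) + 878 \left(- \frac{1}{2012}\right) = \frac{193}{474} - \frac{439}{1006} = - \frac{3482}{119211} \approx -0.029209$)
$\frac{z{\left(-62 \right)} - 2510}{2275 + o} = \frac{-62 - 2510}{2275 - \frac{3482}{119211}} = - \frac{2572}{\frac{271201543}{119211}} = \left(-2572\right) \frac{119211}{271201543} = - \frac{306610692}{271201543}$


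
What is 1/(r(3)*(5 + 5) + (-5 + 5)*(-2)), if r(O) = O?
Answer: 1/30 ≈ 0.033333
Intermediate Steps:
1/(r(3)*(5 + 5) + (-5 + 5)*(-2)) = 1/(3*(5 + 5) + (-5 + 5)*(-2)) = 1/(3*10 + 0*(-2)) = 1/(30 + 0) = 1/30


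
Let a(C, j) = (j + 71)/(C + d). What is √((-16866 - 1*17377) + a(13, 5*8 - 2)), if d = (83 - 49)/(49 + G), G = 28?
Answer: 2*I*√1018701970/345 ≈ 185.03*I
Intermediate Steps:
d = 34/77 (d = (83 - 49)/(49 + 28) = 34/77 ≈ 0.44156)
a(C, j) = (71 + j)/(34/77 + C) (a(C, j) = (j + 71)/(C + 34/77) = (71 + j)/(34/77 + C))
√((-16866 - 1*17377) + a(13, 5*8 - 2)) = √((-16866 - 1*17377) + 77*(71 + (5*8 - 2))/(34 + 77*13)) = √((-16866 - 17377) + 77*(71 + (40 - 2))/(34 + 1001)) = √(-34243 + 77*(71 + 38)/1035) = √(-34243 + 77*(1/1035)*109) = √(-34243 + 8393/1035) = √(-35433112/1035) = 2*I*√1018701970/345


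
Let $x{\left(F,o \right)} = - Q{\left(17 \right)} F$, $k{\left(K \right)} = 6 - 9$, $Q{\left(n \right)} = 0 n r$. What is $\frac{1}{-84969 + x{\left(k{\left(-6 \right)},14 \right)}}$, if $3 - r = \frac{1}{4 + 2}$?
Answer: $- \frac{1}{84969} \approx -1.1769 \cdot 10^{-5}$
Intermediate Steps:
$r = \frac{17}{6}$ ($r = 3 - \frac{1}{4 + 2} = 3 - \frac{1}{6} = \frac{17}{6} \approx 2.8333$)
$Q{\left(n \right)} = 0$ ($Q{\left(n \right)} = 0 n \frac{17}{6} = 0 \cdot \frac{17}{6} = 0$)
$k{\left(K \right)} = -3$ ($k{\left(K \right)} = 6 - 9 = -3$)
$x{\left(F,o \right)} = 0$ ($x{\left(F,o \right)} = - 0 F = \left(-1\right) 0 = 0$)
$\frac{1}{-84969 + x{\left(k{\left(-6 \right)},14 \right)}} = \frac{1}{-84969 + 0} = \frac{1}{-84969} = - \frac{1}{84969}$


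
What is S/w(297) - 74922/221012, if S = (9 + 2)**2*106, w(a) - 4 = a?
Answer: 1406074195/33262306 ≈ 42.272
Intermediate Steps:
w(a) = 4 + a
S = 12826 (S = 11**2*106 = 121*106 = 12826)
S/w(297) - 74922/221012 = 12826/(4 + 297) - 74922/221012 = 12826/301 - 74922*1/221012 = 12826*(1/301) - 37461/110506 = 12826/301 - 37461/110506 = 1406074195/33262306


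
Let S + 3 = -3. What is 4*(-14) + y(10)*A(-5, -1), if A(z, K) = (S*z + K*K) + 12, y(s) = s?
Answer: 374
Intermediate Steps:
S = -6 (S = -3 - 3 = -6)
A(z, K) = 12 + K² - 6*z (A(z, K) = (-6*z + K*K) + 12 = (-6*z + K²) + 12 = (K² - 6*z) + 12 = 12 + K² - 6*z)
4*(-14) + y(10)*A(-5, -1) = 4*(-14) + 10*(12 + (-1)² - 6*(-5)) = -56 + 10*(12 + 1 + 30) = -56 + 10*43 = -56 + 430 = 374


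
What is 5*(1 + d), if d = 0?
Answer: 5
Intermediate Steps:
5*(1 + d) = 5*(1 + 0) = 5*1 = 5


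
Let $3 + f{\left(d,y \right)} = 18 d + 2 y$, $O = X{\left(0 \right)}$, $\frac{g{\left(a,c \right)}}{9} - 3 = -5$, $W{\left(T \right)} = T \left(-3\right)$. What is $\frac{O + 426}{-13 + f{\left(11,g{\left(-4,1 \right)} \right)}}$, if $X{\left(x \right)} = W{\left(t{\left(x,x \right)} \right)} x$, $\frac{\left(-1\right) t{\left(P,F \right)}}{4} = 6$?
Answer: $\frac{213}{73} \approx 2.9178$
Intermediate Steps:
$t{\left(P,F \right)} = -24$ ($t{\left(P,F \right)} = \left(-4\right) 6 = -24$)
$W{\left(T \right)} = - 3 T$
$g{\left(a,c \right)} = -18$ ($g{\left(a,c \right)} = 27 + 9 \left(-5\right) = 27 - 45 = -18$)
$X{\left(x \right)} = 72 x$ ($X{\left(x \right)} = \left(-3\right) \left(-24\right) x = 72 x$)
$O = 0$ ($O = 72 \cdot 0 = 0$)
$f{\left(d,y \right)} = -3 + 2 y + 18 d$ ($f{\left(d,y \right)} = -3 + \left(18 d + 2 y\right) = -3 + \left(2 y + 18 d\right) = -3 + 2 y + 18 d$)
$\frac{O + 426}{-13 + f{\left(11,g{\left(-4,1 \right)} \right)}} = \frac{0 + 426}{-13 + \left(-3 + 2 \left(-18\right) + 18 \cdot 11\right)} = \frac{426}{-13 - -159} = \frac{426}{-13 + 159} = \frac{426}{146} = 426 \cdot \frac{1}{146} = \frac{213}{73}$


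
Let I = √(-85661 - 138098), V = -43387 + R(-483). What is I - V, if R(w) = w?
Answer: 43870 + I*√223759 ≈ 43870.0 + 473.03*I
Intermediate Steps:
V = -43870 (V = -43387 - 483 = -43870)
I = I*√223759 (I = √(-223759) = I*√223759 ≈ 473.03*I)
I - V = I*√223759 - 1*(-43870) = I*√223759 + 43870 = 43870 + I*√223759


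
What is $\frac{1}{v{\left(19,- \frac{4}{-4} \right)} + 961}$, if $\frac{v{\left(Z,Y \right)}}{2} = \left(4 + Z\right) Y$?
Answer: $\frac{1}{1007} \approx 0.00099305$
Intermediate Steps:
$v{\left(Z,Y \right)} = 2 Y \left(4 + Z\right)$ ($v{\left(Z,Y \right)} = 2 \left(4 + Z\right) Y = 2 Y \left(4 + Z\right)$)
$\frac{1}{v{\left(19,- \frac{4}{-4} \right)} + 961} = \frac{1}{2 \left(- \frac{4}{-4}\right) \left(4 + 19\right) + 961} = \frac{1}{2 \left(\left(-4\right) \left(- \frac{1}{4}\right)\right) 23 + 961} = \frac{1}{2 \cdot 1 \cdot 23 + 961} = \frac{1}{46 + 961} = \frac{1}{1007}$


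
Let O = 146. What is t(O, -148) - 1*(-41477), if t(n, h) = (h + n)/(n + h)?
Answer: 41478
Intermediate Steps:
t(n, h) = 1 (t(n, h) = (h + n)/(h + n) = 1)
t(O, -148) - 1*(-41477) = 1 - 1*(-41477) = 1 + 41477 = 41478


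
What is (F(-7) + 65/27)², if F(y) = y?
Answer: 15376/729 ≈ 21.092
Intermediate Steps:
(F(-7) + 65/27)² = (-7 + 65/27)² = (-124/27)² = 15376/729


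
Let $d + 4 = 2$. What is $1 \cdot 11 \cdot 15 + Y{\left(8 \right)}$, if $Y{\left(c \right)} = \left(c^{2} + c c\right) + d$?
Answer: $291$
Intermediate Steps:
$d = -2$ ($d = -4 + 2 = -2$)
$Y{\left(c \right)} = -2 + 2 c^{2}$ ($Y{\left(c \right)} = \left(c^{2} + c c\right) - 2 = \left(c^{2} + c^{2}\right) - 2 = 2 c^{2} - 2 = -2 + 2 c^{2}$)
$1 \cdot 11 \cdot 15 + Y{\left(8 \right)} = 1 \cdot 11 \cdot 15 - \left(2 - 2 \cdot 8^{2}\right) = 11 \cdot 15 + \left(-2 + 2 \cdot 64\right) = 165 + \left(-2 + 128\right) = 165 + 126 = 291$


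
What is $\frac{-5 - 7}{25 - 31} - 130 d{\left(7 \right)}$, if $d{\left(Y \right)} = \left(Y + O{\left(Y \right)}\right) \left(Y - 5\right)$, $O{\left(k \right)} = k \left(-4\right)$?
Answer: $5462$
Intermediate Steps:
$O{\left(k \right)} = - 4 k$
$d{\left(Y \right)} = - 3 Y \left(-5 + Y\right)$ ($d{\left(Y \right)} = \left(Y - 4 Y\right) \left(Y - 5\right) = - 3 Y \left(-5 + Y\right)$)
$\frac{-5 - 7}{25 - 31} - 130 d{\left(7 \right)} = \frac{-5 - 7}{25 - 31} - 130 \cdot 3 \cdot 7 \left(5 - 7\right) = - \frac{12}{-6} - 130 \cdot 3 \cdot 7 \left(5 - 7\right) = \left(-12\right) \left(- \frac{1}{6}\right) - 130 \cdot 3 \cdot 7 \left(-2\right) = 2 - -5460 = 2 + 5460 = 5462$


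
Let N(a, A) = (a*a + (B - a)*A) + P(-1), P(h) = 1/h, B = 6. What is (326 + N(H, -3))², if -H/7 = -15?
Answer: 135652609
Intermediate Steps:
H = 105 (H = -7*(-15) = 105)
P(h) = 1/h
N(a, A) = -1 + a² + A*(6 - a) (N(a, A) = (a*a + (6 - a)*A) + 1/(-1) = (a² + A*(6 - a)) - 1 = -1 + a² + A*(6 - a))
(326 + N(H, -3))² = (326 + (-1 + 105² + 6*(-3) - 1*(-3)*105))² = (326 + (-1 + 11025 - 18 + 315))² = (326 + 11321)² = 11647² = 135652609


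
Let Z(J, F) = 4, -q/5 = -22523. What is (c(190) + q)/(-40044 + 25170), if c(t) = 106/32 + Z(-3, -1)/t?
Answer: -171179867/22608480 ≈ -7.5715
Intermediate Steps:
q = 112615 (q = -5*(-22523) = 112615)
c(t) = 53/16 + 4/t (c(t) = 106/32 + 4/t = 106*(1/32) + 4/t = 53/16 + 4/t)
(c(190) + q)/(-40044 + 25170) = ((53/16 + 4/190) + 112615)/(-40044 + 25170) = ((53/16 + 4*(1/190)) + 112615)/(-14874) = ((53/16 + 2/95) + 112615)*(-1/14874) = (5067/1520 + 112615)*(-1/14874) = (171179867/1520)*(-1/14874) = -171179867/22608480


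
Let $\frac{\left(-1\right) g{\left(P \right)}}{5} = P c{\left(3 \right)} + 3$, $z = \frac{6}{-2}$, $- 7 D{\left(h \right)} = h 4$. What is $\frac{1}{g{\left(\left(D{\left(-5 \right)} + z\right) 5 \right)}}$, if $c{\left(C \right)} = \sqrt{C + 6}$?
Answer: $- \frac{7}{30} \approx -0.23333$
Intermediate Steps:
$c{\left(C \right)} = \sqrt{6 + C}$
$D{\left(h \right)} = - \frac{4 h}{7}$ ($D{\left(h \right)} = - \frac{h 4}{7} = - \frac{4 h}{7}$)
$z = -3$ ($z = 6 \left(- \frac{1}{2}\right) = -3$)
$g{\left(P \right)} = -15 - 15 P$ ($g{\left(P \right)} = - 5 \left(P \sqrt{6 + 3} + 3\right) = - 5 \left(P \sqrt{9} + 3\right) = - 5 \left(P 3 + 3\right) = - 5 \left(3 P + 3\right) = - 5 \left(3 + 3 P\right) = -15 - 15 P$)
$\frac{1}{g{\left(\left(D{\left(-5 \right)} + z\right) 5 \right)}} = \frac{1}{-15 - 15 \left(\left(- \frac{4}{7}\right) \left(-5\right) - 3\right) 5} = \frac{1}{-15 - 15 \left(\frac{20}{7} - 3\right) 5} = \frac{1}{-15 - 15 \left(\left(- \frac{1}{7}\right) 5\right)} = \frac{1}{-15 - - \frac{75}{7}} = \frac{1}{-15 + \frac{75}{7}} = \frac{1}{- \frac{30}{7}} = - \frac{7}{30}$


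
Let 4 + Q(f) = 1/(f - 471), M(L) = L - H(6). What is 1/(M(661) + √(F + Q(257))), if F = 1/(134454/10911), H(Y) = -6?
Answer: 1599307921/1066747790984 - I*√22557379826551/1066747790984 ≈ 0.0014992 - 4.4523e-6*I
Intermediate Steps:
M(L) = 6 + L (M(L) = L - 1*(-6) = L + 6 = 6 + L)
F = 3637/44818 (F = 1/(134454*(1/10911)) = 1/(44818/3637) = 3637/44818 ≈ 0.081150)
Q(f) = -4 + 1/(-471 + f) (Q(f) = -4 + 1/(f - 471) = -4 + 1/(-471 + f))
1/(M(661) + √(F + Q(257))) = 1/((6 + 661) + √(3637/44818 + (1885 - 4*257)/(-471 + 257))) = 1/(667 + √(3637/44818 + (1885 - 1028)/(-214))) = 1/(667 + √(3637/44818 - 1/214*857)) = 1/(667 + √(3637/44818 - 857/214)) = 1/(667 + √(-9407677/2397763)) = 1/(667 + I*√22557379826551/2397763)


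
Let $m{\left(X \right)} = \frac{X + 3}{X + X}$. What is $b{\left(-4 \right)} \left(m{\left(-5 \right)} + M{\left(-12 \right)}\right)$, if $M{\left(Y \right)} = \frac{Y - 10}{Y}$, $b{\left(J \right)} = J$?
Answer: $- \frac{122}{15} \approx -8.1333$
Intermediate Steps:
$m{\left(X \right)} = \frac{3 + X}{2 X}$
$M{\left(Y \right)} = \frac{-10 + Y}{Y}$
$b{\left(-4 \right)} \left(m{\left(-5 \right)} + M{\left(-12 \right)}\right) = - 4 \left(\frac{3 - 5}{2 \left(-5\right)} + \frac{-10 - 12}{-12}\right) = - 4 \left(\frac{1}{2} \left(- \frac{1}{5}\right) \left(-2\right) - - \frac{11}{6}\right) = - 4 \left(\frac{1}{5} + \frac{11}{6}\right) = \left(-4\right) \frac{61}{30} = - \frac{122}{15}$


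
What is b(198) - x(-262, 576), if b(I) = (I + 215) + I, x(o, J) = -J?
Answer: 1187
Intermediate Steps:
b(I) = 215 + 2*I (b(I) = (215 + I) + I = 215 + 2*I)
b(198) - x(-262, 576) = (215 + 2*198) - (-1)*576 = (215 + 396) - 1*(-576) = 611 + 576 = 1187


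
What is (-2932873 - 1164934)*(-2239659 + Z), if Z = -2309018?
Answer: 18639600451339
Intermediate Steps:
(-2932873 - 1164934)*(-2239659 + Z) = (-2932873 - 1164934)*(-2239659 - 2309018) = -4097807*(-4548677) = 18639600451339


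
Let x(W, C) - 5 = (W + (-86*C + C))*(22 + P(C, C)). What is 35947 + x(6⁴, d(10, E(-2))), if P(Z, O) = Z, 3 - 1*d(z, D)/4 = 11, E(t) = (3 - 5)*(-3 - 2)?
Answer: -4208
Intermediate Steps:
E(t) = 10 (E(t) = -2*(-5) = 10)
d(z, D) = -32 (d(z, D) = 12 - 4*11 = 12 - 44 = -32)
x(W, C) = 5 + (22 + C)*(W - 85*C) (x(W, C) = 5 + (W + (-86*C + C))*(22 + C) = 5 + (W - 85*C)*(22 + C) = 5 + (22 + C)*(W - 85*C))
35947 + x(6⁴, d(10, E(-2))) = 35947 + (5 - 1870*(-32) - 85*(-32)² + 22*6⁴ - 32*6⁴) = 35947 + (5 + 59840 - 85*1024 + 22*1296 - 32*1296) = 35947 + (5 + 59840 - 87040 + 28512 - 41472) = 35947 - 40155 = -4208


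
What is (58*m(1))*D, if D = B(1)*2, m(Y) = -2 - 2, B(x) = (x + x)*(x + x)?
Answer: -1856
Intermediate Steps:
B(x) = 4*x**2 (B(x) = (2*x)*(2*x) = 4*x**2)
m(Y) = -4
D = 8 (D = (4*1**2)*2 = (4*1)*2 = 4*2 = 8)
(58*m(1))*D = (58*(-4))*8 = -232*8 = -1856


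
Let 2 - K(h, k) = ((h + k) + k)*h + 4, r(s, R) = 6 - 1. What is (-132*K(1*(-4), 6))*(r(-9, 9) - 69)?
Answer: 253440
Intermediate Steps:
r(s, R) = 5
K(h, k) = -2 - h*(h + 2*k) (K(h, k) = 2 - (((h + k) + k)*h + 4) = 2 - ((h + 2*k)*h + 4) = 2 - (h*(h + 2*k) + 4) = 2 - (4 + h*(h + 2*k)) = 2 + (-4 - h*(h + 2*k)) = -2 - h*(h + 2*k))
(-132*K(1*(-4), 6))*(r(-9, 9) - 69) = (-132*(-2 - (1*(-4))² - 2*1*(-4)*6))*(5 - 69) = -132*(-2 - 1*(-4)² - 2*(-4)*6)*(-64) = -132*(-2 - 1*16 + 48)*(-64) = -132*(-2 - 16 + 48)*(-64) = -132*30*(-64) = -3960*(-64) = 253440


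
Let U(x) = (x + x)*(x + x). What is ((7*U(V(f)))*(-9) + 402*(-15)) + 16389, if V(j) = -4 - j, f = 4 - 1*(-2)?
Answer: -14841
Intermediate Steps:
f = 6 (f = 4 + 2 = 6)
U(x) = 4*x² (U(x) = (2*x)*(2*x) = 4*x²)
((7*U(V(f)))*(-9) + 402*(-15)) + 16389 = ((7*(4*(-4 - 1*6)²))*(-9) + 402*(-15)) + 16389 = ((7*(4*(-4 - 6)²))*(-9) - 6030) + 16389 = ((7*(4*(-10)²))*(-9) - 6030) + 16389 = ((7*(4*100))*(-9) - 6030) + 16389 = ((7*400)*(-9) - 6030) + 16389 = (2800*(-9) - 6030) + 16389 = (-25200 - 6030) + 16389 = -31230 + 16389 = -14841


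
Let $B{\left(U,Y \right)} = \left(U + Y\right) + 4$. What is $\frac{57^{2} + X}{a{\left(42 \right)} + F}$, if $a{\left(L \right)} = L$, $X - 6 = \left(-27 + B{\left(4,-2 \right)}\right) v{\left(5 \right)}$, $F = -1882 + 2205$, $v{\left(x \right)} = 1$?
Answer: $\frac{3234}{365} \approx 8.8603$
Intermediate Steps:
$B{\left(U,Y \right)} = 4 + U + Y$
$F = 323$
$X = -15$ ($X = 6 + \left(-27 + \left(4 + 4 - 2\right)\right) 1 = 6 + \left(-27 + 6\right) 1 = 6 - 21 = -15$)
$\frac{57^{2} + X}{a{\left(42 \right)} + F} = \frac{57^{2} - 15}{42 + 323} = \frac{3249 - 15}{365} = 3234 \cdot \frac{1}{365} = \frac{3234}{365}$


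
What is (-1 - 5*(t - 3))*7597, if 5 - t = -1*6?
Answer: -311477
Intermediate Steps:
t = 11 (t = 5 - (-1)*6 = 5 - 1*(-6) = 5 + 6 = 11)
(-1 - 5*(t - 3))*7597 = (-1 - 5*(11 - 3))*7597 = (-1 - 5*8)*7597 = (-1 - 1*40)*7597 = (-1 - 40)*7597 = -41*7597 = -311477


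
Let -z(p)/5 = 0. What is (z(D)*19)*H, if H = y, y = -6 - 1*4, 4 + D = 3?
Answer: 0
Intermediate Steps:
D = -1 (D = -4 + 3 = -1)
z(p) = 0 (z(p) = -5*0 = 0)
y = -10 (y = -6 - 4 = -10)
H = -10
(z(D)*19)*H = (0*19)*(-10) = 0*(-10) = 0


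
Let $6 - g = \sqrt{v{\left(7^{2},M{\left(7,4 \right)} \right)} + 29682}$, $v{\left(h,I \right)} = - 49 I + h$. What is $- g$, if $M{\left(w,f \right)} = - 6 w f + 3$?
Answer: $-6 + 2 \sqrt{9454} \approx 188.46$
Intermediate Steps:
$M{\left(w,f \right)} = 3 - 6 f w$ ($M{\left(w,f \right)} = - 6 f w + 3 = 3 - 6 f w$)
$v{\left(h,I \right)} = h - 49 I$
$g = 6 - 2 \sqrt{9454}$ ($g = 6 - \sqrt{\left(7^{2} - 49 \left(3 - 24 \cdot 7\right)\right) + 29682} = 6 - \sqrt{\left(49 - 49 \left(3 - 168\right)\right) + 29682} = 6 - \sqrt{\left(49 - -8085\right) + 29682} = 6 - \sqrt{\left(49 + 8085\right) + 29682} = 6 - \sqrt{8134 + 29682} = 6 - \sqrt{37816} = 6 - 2 \sqrt{9454} \approx -188.46$)
$- g = - (6 - 2 \sqrt{9454}) = -6 + 2 \sqrt{9454}$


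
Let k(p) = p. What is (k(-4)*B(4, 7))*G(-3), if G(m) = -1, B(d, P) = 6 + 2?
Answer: 32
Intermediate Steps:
B(d, P) = 8
(k(-4)*B(4, 7))*G(-3) = -4*8*(-1) = -32*(-1) = 32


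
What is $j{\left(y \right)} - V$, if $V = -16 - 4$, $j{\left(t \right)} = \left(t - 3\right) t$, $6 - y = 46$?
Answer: $1740$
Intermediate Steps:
$y = -40$ ($y = 6 - 46 = -40$)
$j{\left(t \right)} = t \left(-3 + t\right)$ ($j{\left(t \right)} = \left(-3 + t\right) t = t \left(-3 + t\right)$)
$V = -20$ ($V = -16 - 4 = -20$)
$j{\left(y \right)} - V = - 40 \left(-3 - 40\right) - -20 = \left(-40\right) \left(-43\right) + 20 = 1720 + 20 = 1740$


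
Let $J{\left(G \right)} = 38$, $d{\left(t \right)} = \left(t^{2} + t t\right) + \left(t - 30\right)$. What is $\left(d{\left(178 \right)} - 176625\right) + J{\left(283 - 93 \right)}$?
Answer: $-113071$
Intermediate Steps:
$d{\left(t \right)} = -30 + t + 2 t^{2}$ ($d{\left(t \right)} = \left(t^{2} + t^{2}\right) + \left(-30 + t\right) = 2 t^{2} + \left(-30 + t\right) = -30 + t + 2 t^{2}$)
$\left(d{\left(178 \right)} - 176625\right) + J{\left(283 - 93 \right)} = \left(\left(-30 + 178 + 2 \cdot 178^{2}\right) - 176625\right) + 38 = \left(\left(-30 + 178 + 2 \cdot 31684\right) - 176625\right) + 38 = \left(\left(-30 + 178 + 63368\right) - 176625\right) + 38 = \left(63516 - 176625\right) + 38 = -113109 + 38 = -113071$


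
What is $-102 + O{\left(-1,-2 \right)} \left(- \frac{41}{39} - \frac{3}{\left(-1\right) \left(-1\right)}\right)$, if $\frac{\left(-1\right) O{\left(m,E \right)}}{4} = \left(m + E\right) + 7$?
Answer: $- \frac{1450}{39} \approx -37.18$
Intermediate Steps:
$O{\left(m,E \right)} = -28 - 4 E - 4 m$ ($O{\left(m,E \right)} = - 4 \left(\left(m + E\right) + 7\right) = - 4 \left(\left(E + m\right) + 7\right) = - 4 \left(7 + E + m\right) = -28 - 4 E - 4 m$)
$-102 + O{\left(-1,-2 \right)} \left(- \frac{41}{39} - \frac{3}{\left(-1\right) \left(-1\right)}\right) = -102 + \left(-28 - -8 - -4\right) \left(- \frac{41}{39} - \frac{3}{\left(-1\right) \left(-1\right)}\right) = -102 + \left(-28 + 8 + 4\right) \left(\left(-41\right) \frac{1}{39} - \frac{3}{1}\right) = -102 - 16 \left(- \frac{41}{39} - 3\right) = -102 - - \frac{2528}{39} = -102 + \frac{2528}{39} = - \frac{1450}{39}$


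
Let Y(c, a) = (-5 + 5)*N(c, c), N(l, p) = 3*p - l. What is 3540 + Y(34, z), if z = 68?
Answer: 3540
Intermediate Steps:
N(l, p) = -l + 3*p
Y(c, a) = 0 (Y(c, a) = (-5 + 5)*(-c + 3*c) = 0*(2*c) = 0)
3540 + Y(34, z) = 3540 + 0 = 3540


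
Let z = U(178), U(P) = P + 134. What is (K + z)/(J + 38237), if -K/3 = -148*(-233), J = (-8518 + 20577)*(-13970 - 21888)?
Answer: 108/452747 ≈ 0.00023854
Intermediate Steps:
J = -432411622 (J = 12059*(-35858) = -432411622)
K = -103452 (K = -(-444)*(-233) = -3*34484 = -103452)
U(P) = 134 + P
z = 312 (z = 134 + 178 = 312)
(K + z)/(J + 38237) = (-103452 + 312)/(-432411622 + 38237) = -103140/(-432373385) = -103140*(-1/432373385) = 108/452747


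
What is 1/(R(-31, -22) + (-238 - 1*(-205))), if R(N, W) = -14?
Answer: -1/47 ≈ -0.021277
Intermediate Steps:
1/(R(-31, -22) + (-238 - 1*(-205))) = 1/(-14 + (-238 - 1*(-205))) = 1/(-14 + (-238 + 205)) = 1/(-14 - 33) = 1/(-47) = -1/47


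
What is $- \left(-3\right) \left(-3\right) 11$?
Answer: $-99$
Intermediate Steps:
$- \left(-3\right) \left(-3\right) 11 = \left(-1\right) 9 \cdot 11 = \left(-9\right) 11 = -99$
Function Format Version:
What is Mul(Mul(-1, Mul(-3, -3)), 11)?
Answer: -99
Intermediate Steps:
Mul(Mul(-1, Mul(-3, -3)), 11) = Mul(Mul(-1, 9), 11) = Mul(-9, 11) = -99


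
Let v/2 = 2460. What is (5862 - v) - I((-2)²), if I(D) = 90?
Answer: 852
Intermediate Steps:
v = 4920 (v = 2*2460 = 4920)
(5862 - v) - I((-2)²) = (5862 - 1*4920) - 1*90 = (5862 - 4920) - 90 = 942 - 90 = 852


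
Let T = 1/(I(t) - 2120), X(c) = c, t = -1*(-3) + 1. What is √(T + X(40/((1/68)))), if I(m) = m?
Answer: √5755519/46 ≈ 52.154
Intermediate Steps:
t = 4 (t = 3 + 1 = 4)
T = -1/2116 (T = 1/(4 - 2120) = 1/(-2116) = -1/2116 ≈ -0.00047259)
√(T + X(40/((1/68)))) = √(-1/2116 + 40/((1/68))) = √(-1/2116 + 40/((1*(1/68)))) = √(-1/2116 + 40/(1/68)) = √(-1/2116 + 40*68) = √(-1/2116 + 2720) = √(5755519/2116) = √5755519/46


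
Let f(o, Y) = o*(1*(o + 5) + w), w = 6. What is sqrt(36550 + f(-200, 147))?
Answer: 5*sqrt(2974) ≈ 272.67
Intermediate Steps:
f(o, Y) = o*(11 + o) (f(o, Y) = o*(1*(o + 5) + 6) = o*(1*(5 + o) + 6) = o*((5 + o) + 6) = o*(11 + o))
sqrt(36550 + f(-200, 147)) = sqrt(36550 - 200*(11 - 200)) = sqrt(36550 - 200*(-189)) = sqrt(36550 + 37800) = sqrt(74350) = 5*sqrt(2974)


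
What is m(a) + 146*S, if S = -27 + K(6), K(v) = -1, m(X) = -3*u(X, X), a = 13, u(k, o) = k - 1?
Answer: -4124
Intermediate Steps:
u(k, o) = -1 + k
m(X) = 3 - 3*X (m(X) = -3*(-1 + X) = 3 - 3*X)
S = -28 (S = -27 - 1 = -28)
m(a) + 146*S = (3 - 3*13) + 146*(-28) = (3 - 39) - 4088 = -36 - 4088 = -4124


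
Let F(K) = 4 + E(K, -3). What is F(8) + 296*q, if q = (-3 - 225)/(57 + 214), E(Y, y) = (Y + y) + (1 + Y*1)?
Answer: -62610/271 ≈ -231.03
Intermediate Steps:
E(Y, y) = 1 + y + 2*Y (E(Y, y) = (Y + y) + (1 + Y) = 1 + y + 2*Y)
q = -228/271 ≈ -0.84133
F(K) = 2 + 2*K (F(K) = 4 + (1 - 3 + 2*K) = 4 + (-2 + 2*K) = 2 + 2*K)
F(8) + 296*q = (2 + 2*8) + 296*(-228/271) = (2 + 16) - 67488/271 = 18 - 67488/271 = -62610/271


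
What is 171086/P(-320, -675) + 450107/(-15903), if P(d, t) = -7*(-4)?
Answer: 1354088831/222642 ≈ 6081.9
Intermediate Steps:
P(d, t) = 28
171086/P(-320, -675) + 450107/(-15903) = 171086/28 + 450107/(-15903) = 171086*(1/28) + 450107*(-1/15903) = 85543/14 - 450107/15903 = 1354088831/222642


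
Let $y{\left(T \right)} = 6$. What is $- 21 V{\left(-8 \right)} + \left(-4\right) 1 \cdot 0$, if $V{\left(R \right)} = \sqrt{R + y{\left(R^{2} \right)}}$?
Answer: $- 21 i \sqrt{2} \approx - 29.698 i$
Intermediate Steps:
$V{\left(R \right)} = \sqrt{6 + R}$ ($V{\left(R \right)} = \sqrt{R + 6} = \sqrt{6 + R}$)
$- 21 V{\left(-8 \right)} + \left(-4\right) 1 \cdot 0 = - 21 \sqrt{6 - 8} + \left(-4\right) 1 \cdot 0 = - 21 \sqrt{-2} - 0 = - 21 i \sqrt{2} + 0 = - 21 i \sqrt{2}$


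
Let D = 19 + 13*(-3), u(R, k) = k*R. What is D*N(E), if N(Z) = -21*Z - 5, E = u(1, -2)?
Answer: -740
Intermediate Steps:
u(R, k) = R*k
E = -2 (E = 1*(-2) = -2)
N(Z) = -5 - 21*Z
D = -20 (D = 19 - 39 = -20)
D*N(E) = -20*(-5 - 21*(-2)) = -20*(-5 + 42) = -20*37 = -740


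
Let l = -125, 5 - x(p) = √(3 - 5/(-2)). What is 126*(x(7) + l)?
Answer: -15120 - 63*√22 ≈ -15416.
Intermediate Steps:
x(p) = 5 - √22/2 (x(p) = 5 - √(3 - 5/(-2)) = 5 - √(3 - 5*(-½)) = 5 - √(3 + 5/2) = 5 - √(11/2) = 5 - √22/2)
126*(x(7) + l) = 126*((5 - √22/2) - 125) = 126*(-120 - √22/2) = -15120 - 63*√22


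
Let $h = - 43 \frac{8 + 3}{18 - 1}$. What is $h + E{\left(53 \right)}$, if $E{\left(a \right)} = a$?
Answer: $\frac{428}{17} \approx 25.176$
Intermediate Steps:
$h = - \frac{473}{17}$ ($h = - 43 \cdot \frac{11}{17} = - 43 \cdot 11 \cdot \frac{1}{17} = \left(-43\right) \frac{11}{17} = - \frac{473}{17} \approx -27.824$)
$h + E{\left(53 \right)} = - \frac{473}{17} + 53 = \frac{428}{17}$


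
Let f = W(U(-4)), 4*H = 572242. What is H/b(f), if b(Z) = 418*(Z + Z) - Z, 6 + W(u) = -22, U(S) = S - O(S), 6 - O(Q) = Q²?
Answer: -286121/46760 ≈ -6.1189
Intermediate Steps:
H = 286121/2 (H = (¼)*572242 = 286121/2 ≈ 1.4306e+5)
O(Q) = 6 - Q²
U(S) = -6 + S + S² (U(S) = S - (6 - S²) = S + (-6 + S²) = -6 + S + S²)
W(u) = -28 (W(u) = -6 - 22 = -28)
f = -28
b(Z) = 835*Z (b(Z) = 418*(2*Z) - Z = 836*Z - Z = 835*Z)
H/b(f) = 286121/(2*((835*(-28)))) = (286121/2)/(-23380) = (286121/2)*(-1/23380) = -286121/46760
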